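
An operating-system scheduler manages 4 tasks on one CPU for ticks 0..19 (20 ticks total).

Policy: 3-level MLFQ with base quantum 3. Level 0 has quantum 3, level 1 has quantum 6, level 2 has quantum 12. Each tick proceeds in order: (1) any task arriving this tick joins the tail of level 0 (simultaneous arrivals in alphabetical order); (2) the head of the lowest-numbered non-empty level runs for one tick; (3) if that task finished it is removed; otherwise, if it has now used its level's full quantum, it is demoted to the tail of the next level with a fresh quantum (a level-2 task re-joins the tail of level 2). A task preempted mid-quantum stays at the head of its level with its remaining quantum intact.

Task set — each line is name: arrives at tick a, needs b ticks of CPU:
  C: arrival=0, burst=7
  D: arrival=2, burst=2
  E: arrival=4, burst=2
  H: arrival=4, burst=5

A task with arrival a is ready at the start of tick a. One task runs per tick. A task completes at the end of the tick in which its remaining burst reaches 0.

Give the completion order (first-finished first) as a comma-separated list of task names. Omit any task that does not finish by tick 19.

completion order = D, E, C, H

t=0: L0/L1/L2 = C/-/- → run C
t=1: L0/L1/L2 = C/-/- → run C
t=2: L0/L1/L2 = CD/-/- → run C
t=3: L0/L1/L2 = D/C/- → run D
t=4: L0/L1/L2 = DEH/C/- → run D
t=5: L0/L1/L2 = EH/C/- → run E
t=6: L0/L1/L2 = EH/C/- → run E
t=7: L0/L1/L2 = H/C/- → run H
t=8: L0/L1/L2 = H/C/- → run H
t=9: L0/L1/L2 = H/C/- → run H
t=10: L0/L1/L2 = -/CH/- → run C
t=11: L0/L1/L2 = -/CH/- → run C
t=12: L0/L1/L2 = -/CH/- → run C
t=13: L0/L1/L2 = -/CH/- → run C
t=14: L0/L1/L2 = -/H/- → run H
t=15: L0/L1/L2 = -/H/- → run H
t=16: (idle)
t=17: (idle)
t=18: (idle)
t=19: (idle)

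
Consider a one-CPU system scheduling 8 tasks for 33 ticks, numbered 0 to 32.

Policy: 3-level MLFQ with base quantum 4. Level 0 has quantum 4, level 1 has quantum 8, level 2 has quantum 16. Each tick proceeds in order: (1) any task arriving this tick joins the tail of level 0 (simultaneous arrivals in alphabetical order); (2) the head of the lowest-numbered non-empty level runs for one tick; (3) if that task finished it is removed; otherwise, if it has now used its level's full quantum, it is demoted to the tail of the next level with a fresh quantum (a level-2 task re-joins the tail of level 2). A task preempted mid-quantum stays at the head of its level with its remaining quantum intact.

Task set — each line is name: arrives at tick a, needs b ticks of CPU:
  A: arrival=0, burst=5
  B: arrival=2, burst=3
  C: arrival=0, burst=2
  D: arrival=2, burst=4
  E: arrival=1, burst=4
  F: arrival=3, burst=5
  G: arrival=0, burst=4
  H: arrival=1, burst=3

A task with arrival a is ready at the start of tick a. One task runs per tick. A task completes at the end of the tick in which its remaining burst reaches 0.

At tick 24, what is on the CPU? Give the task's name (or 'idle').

running at tick 24 = F

t=0: L0/L1/L2 = ACG/-/- → run A
t=1: L0/L1/L2 = ACGEH/-/- → run A
t=2: L0/L1/L2 = ACGEHBD/-/- → run A
t=3: L0/L1/L2 = ACGEHBDF/-/- → run A
t=4: L0/L1/L2 = CGEHBDF/A/- → run C
t=5: L0/L1/L2 = CGEHBDF/A/- → run C
t=6: L0/L1/L2 = GEHBDF/A/- → run G
t=7: L0/L1/L2 = GEHBDF/A/- → run G
t=8: L0/L1/L2 = GEHBDF/A/- → run G
t=9: L0/L1/L2 = GEHBDF/A/- → run G
t=10: L0/L1/L2 = EHBDF/A/- → run E
t=11: L0/L1/L2 = EHBDF/A/- → run E
t=12: L0/L1/L2 = EHBDF/A/- → run E
t=13: L0/L1/L2 = EHBDF/A/- → run E
t=14: L0/L1/L2 = HBDF/A/- → run H
t=15: L0/L1/L2 = HBDF/A/- → run H
t=16: L0/L1/L2 = HBDF/A/- → run H
t=17: L0/L1/L2 = BDF/A/- → run B
t=18: L0/L1/L2 = BDF/A/- → run B
t=19: L0/L1/L2 = BDF/A/- → run B
t=20: L0/L1/L2 = DF/A/- → run D
t=21: L0/L1/L2 = DF/A/- → run D
t=22: L0/L1/L2 = DF/A/- → run D
t=23: L0/L1/L2 = DF/A/- → run D
t=24: L0/L1/L2 = F/A/- → run F
t=25: L0/L1/L2 = F/A/- → run F
t=26: L0/L1/L2 = F/A/- → run F
t=27: L0/L1/L2 = F/A/- → run F
t=28: L0/L1/L2 = -/AF/- → run A
t=29: L0/L1/L2 = -/F/- → run F
t=30: (idle)
t=31: (idle)
t=32: (idle)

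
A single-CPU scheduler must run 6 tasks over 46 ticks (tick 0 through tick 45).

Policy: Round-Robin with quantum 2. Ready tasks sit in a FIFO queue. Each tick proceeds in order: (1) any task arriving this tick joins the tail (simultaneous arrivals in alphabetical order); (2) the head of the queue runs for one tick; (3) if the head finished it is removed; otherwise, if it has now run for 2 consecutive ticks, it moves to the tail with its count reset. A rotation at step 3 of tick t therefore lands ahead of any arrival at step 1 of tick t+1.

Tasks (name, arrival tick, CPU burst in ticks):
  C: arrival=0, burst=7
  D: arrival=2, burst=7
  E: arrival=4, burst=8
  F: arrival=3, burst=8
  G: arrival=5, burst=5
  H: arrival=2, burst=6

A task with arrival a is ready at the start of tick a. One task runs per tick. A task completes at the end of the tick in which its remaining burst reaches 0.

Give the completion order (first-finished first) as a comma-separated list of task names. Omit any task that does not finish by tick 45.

t=0: queue=[C] q_used=0 → run C
t=1: queue=[C] q_used=1 → run C
t=2: queue=[C,D,H] q_used=0 → run C
t=3: queue=[C,D,H,F] q_used=1 → run C
t=4: queue=[D,H,F,C,E] q_used=0 → run D
t=5: queue=[D,H,F,C,E,G] q_used=1 → run D
t=6: queue=[H,F,C,E,G,D] q_used=0 → run H
t=7: queue=[H,F,C,E,G,D] q_used=1 → run H
t=8: queue=[F,C,E,G,D,H] q_used=0 → run F
t=9: queue=[F,C,E,G,D,H] q_used=1 → run F
t=10: queue=[C,E,G,D,H,F] q_used=0 → run C
t=11: queue=[C,E,G,D,H,F] q_used=1 → run C
t=12: queue=[E,G,D,H,F,C] q_used=0 → run E
t=13: queue=[E,G,D,H,F,C] q_used=1 → run E
t=14: queue=[G,D,H,F,C,E] q_used=0 → run G
t=15: queue=[G,D,H,F,C,E] q_used=1 → run G
t=16: queue=[D,H,F,C,E,G] q_used=0 → run D
t=17: queue=[D,H,F,C,E,G] q_used=1 → run D
t=18: queue=[H,F,C,E,G,D] q_used=0 → run H
t=19: queue=[H,F,C,E,G,D] q_used=1 → run H
t=20: queue=[F,C,E,G,D,H] q_used=0 → run F
t=21: queue=[F,C,E,G,D,H] q_used=1 → run F
t=22: queue=[C,E,G,D,H,F] q_used=0 → run C
t=23: queue=[E,G,D,H,F] q_used=0 → run E
t=24: queue=[E,G,D,H,F] q_used=1 → run E
t=25: queue=[G,D,H,F,E] q_used=0 → run G
t=26: queue=[G,D,H,F,E] q_used=1 → run G
t=27: queue=[D,H,F,E,G] q_used=0 → run D
t=28: queue=[D,H,F,E,G] q_used=1 → run D
t=29: queue=[H,F,E,G,D] q_used=0 → run H
t=30: queue=[H,F,E,G,D] q_used=1 → run H
t=31: queue=[F,E,G,D] q_used=0 → run F
t=32: queue=[F,E,G,D] q_used=1 → run F
t=33: queue=[E,G,D,F] q_used=0 → run E
t=34: queue=[E,G,D,F] q_used=1 → run E
t=35: queue=[G,D,F,E] q_used=0 → run G
t=36: queue=[D,F,E] q_used=0 → run D
t=37: queue=[F,E] q_used=0 → run F
t=38: queue=[F,E] q_used=1 → run F
t=39: queue=[E] q_used=0 → run E
t=40: queue=[E] q_used=1 → run E
t=41: (idle)
t=42: (idle)
t=43: (idle)
t=44: (idle)
t=45: (idle)

completion order = C, H, G, D, F, E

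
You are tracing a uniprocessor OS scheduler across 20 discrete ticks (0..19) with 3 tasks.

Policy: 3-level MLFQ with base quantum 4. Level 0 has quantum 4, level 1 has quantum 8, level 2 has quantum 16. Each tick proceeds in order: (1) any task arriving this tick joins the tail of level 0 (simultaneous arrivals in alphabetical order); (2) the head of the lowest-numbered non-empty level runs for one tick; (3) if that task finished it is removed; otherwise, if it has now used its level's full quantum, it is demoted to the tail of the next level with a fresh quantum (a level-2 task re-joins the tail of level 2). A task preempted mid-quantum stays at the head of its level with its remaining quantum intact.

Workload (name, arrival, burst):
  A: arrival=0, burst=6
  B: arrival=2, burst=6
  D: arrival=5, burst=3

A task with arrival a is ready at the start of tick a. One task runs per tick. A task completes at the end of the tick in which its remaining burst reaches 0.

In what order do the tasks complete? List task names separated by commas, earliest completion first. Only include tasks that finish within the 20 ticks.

t=0: L0/L1/L2 = A/-/- → run A
t=1: L0/L1/L2 = A/-/- → run A
t=2: L0/L1/L2 = AB/-/- → run A
t=3: L0/L1/L2 = AB/-/- → run A
t=4: L0/L1/L2 = B/A/- → run B
t=5: L0/L1/L2 = BD/A/- → run B
t=6: L0/L1/L2 = BD/A/- → run B
t=7: L0/L1/L2 = BD/A/- → run B
t=8: L0/L1/L2 = D/AB/- → run D
t=9: L0/L1/L2 = D/AB/- → run D
t=10: L0/L1/L2 = D/AB/- → run D
t=11: L0/L1/L2 = -/AB/- → run A
t=12: L0/L1/L2 = -/AB/- → run A
t=13: L0/L1/L2 = -/B/- → run B
t=14: L0/L1/L2 = -/B/- → run B
t=15: (idle)
t=16: (idle)
t=17: (idle)
t=18: (idle)
t=19: (idle)

completion order = D, A, B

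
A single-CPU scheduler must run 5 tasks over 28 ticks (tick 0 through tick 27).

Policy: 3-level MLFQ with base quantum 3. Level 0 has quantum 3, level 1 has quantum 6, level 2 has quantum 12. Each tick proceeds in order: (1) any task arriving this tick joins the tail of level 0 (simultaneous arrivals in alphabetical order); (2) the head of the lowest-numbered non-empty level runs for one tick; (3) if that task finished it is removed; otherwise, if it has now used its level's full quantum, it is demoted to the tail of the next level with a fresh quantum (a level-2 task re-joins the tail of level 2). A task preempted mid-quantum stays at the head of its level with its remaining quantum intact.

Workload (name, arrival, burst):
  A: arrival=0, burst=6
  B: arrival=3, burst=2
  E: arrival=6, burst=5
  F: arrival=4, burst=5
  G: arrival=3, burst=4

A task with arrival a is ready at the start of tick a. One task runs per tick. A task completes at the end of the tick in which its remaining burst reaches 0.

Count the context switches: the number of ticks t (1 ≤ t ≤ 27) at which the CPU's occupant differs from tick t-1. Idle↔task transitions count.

t=0: L0/L1/L2 = A/-/- → run A
t=1: L0/L1/L2 = A/-/- → run A
t=2: L0/L1/L2 = A/-/- → run A
t=3: L0/L1/L2 = BG/A/- → run B
t=4: L0/L1/L2 = BGF/A/- → run B
t=5: L0/L1/L2 = GF/A/- → run G
t=6: L0/L1/L2 = GFE/A/- → run G
t=7: L0/L1/L2 = GFE/A/- → run G
t=8: L0/L1/L2 = FE/AG/- → run F
t=9: L0/L1/L2 = FE/AG/- → run F
t=10: L0/L1/L2 = FE/AG/- → run F
t=11: L0/L1/L2 = E/AGF/- → run E
t=12: L0/L1/L2 = E/AGF/- → run E
t=13: L0/L1/L2 = E/AGF/- → run E
t=14: L0/L1/L2 = -/AGFE/- → run A
t=15: L0/L1/L2 = -/AGFE/- → run A
t=16: L0/L1/L2 = -/AGFE/- → run A
t=17: L0/L1/L2 = -/GFE/- → run G
t=18: L0/L1/L2 = -/FE/- → run F
t=19: L0/L1/L2 = -/FE/- → run F
t=20: L0/L1/L2 = -/E/- → run E
t=21: L0/L1/L2 = -/E/- → run E
t=22: (idle)
t=23: (idle)
t=24: (idle)
t=25: (idle)
t=26: (idle)
t=27: (idle)

context switches = 9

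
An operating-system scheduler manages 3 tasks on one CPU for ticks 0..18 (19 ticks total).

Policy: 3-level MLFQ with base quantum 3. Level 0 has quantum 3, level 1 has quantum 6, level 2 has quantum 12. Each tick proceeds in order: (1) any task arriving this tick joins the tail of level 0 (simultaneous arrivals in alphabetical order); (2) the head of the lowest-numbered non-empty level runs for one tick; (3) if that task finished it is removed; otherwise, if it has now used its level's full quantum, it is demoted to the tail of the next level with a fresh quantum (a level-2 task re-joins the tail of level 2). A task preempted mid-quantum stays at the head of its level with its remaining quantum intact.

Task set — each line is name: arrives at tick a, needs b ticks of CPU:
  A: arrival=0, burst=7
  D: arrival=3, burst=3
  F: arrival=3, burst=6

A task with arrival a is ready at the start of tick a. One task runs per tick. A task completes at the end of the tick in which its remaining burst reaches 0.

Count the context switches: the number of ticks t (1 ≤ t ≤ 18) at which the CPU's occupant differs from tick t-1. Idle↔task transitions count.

context switches = 5

t=0: L0/L1/L2 = A/-/- → run A
t=1: L0/L1/L2 = A/-/- → run A
t=2: L0/L1/L2 = A/-/- → run A
t=3: L0/L1/L2 = DF/A/- → run D
t=4: L0/L1/L2 = DF/A/- → run D
t=5: L0/L1/L2 = DF/A/- → run D
t=6: L0/L1/L2 = F/A/- → run F
t=7: L0/L1/L2 = F/A/- → run F
t=8: L0/L1/L2 = F/A/- → run F
t=9: L0/L1/L2 = -/AF/- → run A
t=10: L0/L1/L2 = -/AF/- → run A
t=11: L0/L1/L2 = -/AF/- → run A
t=12: L0/L1/L2 = -/AF/- → run A
t=13: L0/L1/L2 = -/F/- → run F
t=14: L0/L1/L2 = -/F/- → run F
t=15: L0/L1/L2 = -/F/- → run F
t=16: (idle)
t=17: (idle)
t=18: (idle)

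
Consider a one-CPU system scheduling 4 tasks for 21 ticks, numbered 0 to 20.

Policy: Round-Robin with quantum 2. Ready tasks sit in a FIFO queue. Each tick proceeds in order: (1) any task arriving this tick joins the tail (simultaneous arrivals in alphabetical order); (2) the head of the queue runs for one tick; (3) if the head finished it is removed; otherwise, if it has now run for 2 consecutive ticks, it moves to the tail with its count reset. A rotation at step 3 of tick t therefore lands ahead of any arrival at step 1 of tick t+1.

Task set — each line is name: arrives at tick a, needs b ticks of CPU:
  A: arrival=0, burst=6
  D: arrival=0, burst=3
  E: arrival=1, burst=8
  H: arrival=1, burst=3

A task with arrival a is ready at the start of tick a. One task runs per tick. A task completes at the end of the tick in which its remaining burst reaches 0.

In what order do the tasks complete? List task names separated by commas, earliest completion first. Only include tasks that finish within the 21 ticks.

t=0: queue=[A,D] q_used=0 → run A
t=1: queue=[A,D,E,H] q_used=1 → run A
t=2: queue=[D,E,H,A] q_used=0 → run D
t=3: queue=[D,E,H,A] q_used=1 → run D
t=4: queue=[E,H,A,D] q_used=0 → run E
t=5: queue=[E,H,A,D] q_used=1 → run E
t=6: queue=[H,A,D,E] q_used=0 → run H
t=7: queue=[H,A,D,E] q_used=1 → run H
t=8: queue=[A,D,E,H] q_used=0 → run A
t=9: queue=[A,D,E,H] q_used=1 → run A
t=10: queue=[D,E,H,A] q_used=0 → run D
t=11: queue=[E,H,A] q_used=0 → run E
t=12: queue=[E,H,A] q_used=1 → run E
t=13: queue=[H,A,E] q_used=0 → run H
t=14: queue=[A,E] q_used=0 → run A
t=15: queue=[A,E] q_used=1 → run A
t=16: queue=[E] q_used=0 → run E
t=17: queue=[E] q_used=1 → run E
t=18: queue=[E] q_used=0 → run E
t=19: queue=[E] q_used=1 → run E
t=20: (idle)

completion order = D, H, A, E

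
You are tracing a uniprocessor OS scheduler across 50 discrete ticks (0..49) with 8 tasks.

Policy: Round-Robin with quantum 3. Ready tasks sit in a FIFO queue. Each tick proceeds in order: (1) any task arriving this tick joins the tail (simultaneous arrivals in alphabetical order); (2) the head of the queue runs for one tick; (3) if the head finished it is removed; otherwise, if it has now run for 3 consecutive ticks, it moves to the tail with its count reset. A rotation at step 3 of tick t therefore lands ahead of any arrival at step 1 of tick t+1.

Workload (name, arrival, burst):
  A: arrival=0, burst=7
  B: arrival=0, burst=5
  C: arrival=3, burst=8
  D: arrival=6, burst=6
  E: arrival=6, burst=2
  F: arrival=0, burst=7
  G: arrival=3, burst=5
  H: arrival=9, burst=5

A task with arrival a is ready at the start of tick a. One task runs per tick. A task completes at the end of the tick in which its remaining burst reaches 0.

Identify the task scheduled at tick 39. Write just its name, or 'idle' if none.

t=0: queue=[A,B,F] q_used=0 → run A
t=1: queue=[A,B,F] q_used=1 → run A
t=2: queue=[A,B,F] q_used=2 → run A
t=3: queue=[B,F,A,C,G] q_used=0 → run B
t=4: queue=[B,F,A,C,G] q_used=1 → run B
t=5: queue=[B,F,A,C,G] q_used=2 → run B
t=6: queue=[F,A,C,G,B,D,E] q_used=0 → run F
t=7: queue=[F,A,C,G,B,D,E] q_used=1 → run F
t=8: queue=[F,A,C,G,B,D,E] q_used=2 → run F
t=9: queue=[A,C,G,B,D,E,F,H] q_used=0 → run A
t=10: queue=[A,C,G,B,D,E,F,H] q_used=1 → run A
t=11: queue=[A,C,G,B,D,E,F,H] q_used=2 → run A
t=12: queue=[C,G,B,D,E,F,H,A] q_used=0 → run C
t=13: queue=[C,G,B,D,E,F,H,A] q_used=1 → run C
t=14: queue=[C,G,B,D,E,F,H,A] q_used=2 → run C
t=15: queue=[G,B,D,E,F,H,A,C] q_used=0 → run G
t=16: queue=[G,B,D,E,F,H,A,C] q_used=1 → run G
t=17: queue=[G,B,D,E,F,H,A,C] q_used=2 → run G
t=18: queue=[B,D,E,F,H,A,C,G] q_used=0 → run B
t=19: queue=[B,D,E,F,H,A,C,G] q_used=1 → run B
t=20: queue=[D,E,F,H,A,C,G] q_used=0 → run D
t=21: queue=[D,E,F,H,A,C,G] q_used=1 → run D
t=22: queue=[D,E,F,H,A,C,G] q_used=2 → run D
t=23: queue=[E,F,H,A,C,G,D] q_used=0 → run E
t=24: queue=[E,F,H,A,C,G,D] q_used=1 → run E
t=25: queue=[F,H,A,C,G,D] q_used=0 → run F
t=26: queue=[F,H,A,C,G,D] q_used=1 → run F
t=27: queue=[F,H,A,C,G,D] q_used=2 → run F
t=28: queue=[H,A,C,G,D,F] q_used=0 → run H
t=29: queue=[H,A,C,G,D,F] q_used=1 → run H
t=30: queue=[H,A,C,G,D,F] q_used=2 → run H
t=31: queue=[A,C,G,D,F,H] q_used=0 → run A
t=32: queue=[C,G,D,F,H] q_used=0 → run C
t=33: queue=[C,G,D,F,H] q_used=1 → run C
t=34: queue=[C,G,D,F,H] q_used=2 → run C
t=35: queue=[G,D,F,H,C] q_used=0 → run G
t=36: queue=[G,D,F,H,C] q_used=1 → run G
t=37: queue=[D,F,H,C] q_used=0 → run D
t=38: queue=[D,F,H,C] q_used=1 → run D
t=39: queue=[D,F,H,C] q_used=2 → run D
t=40: queue=[F,H,C] q_used=0 → run F
t=41: queue=[H,C] q_used=0 → run H
t=42: queue=[H,C] q_used=1 → run H
t=43: queue=[C] q_used=0 → run C
t=44: queue=[C] q_used=1 → run C
t=45: (idle)
t=46: (idle)
t=47: (idle)
t=48: (idle)
t=49: (idle)

running at tick 39 = D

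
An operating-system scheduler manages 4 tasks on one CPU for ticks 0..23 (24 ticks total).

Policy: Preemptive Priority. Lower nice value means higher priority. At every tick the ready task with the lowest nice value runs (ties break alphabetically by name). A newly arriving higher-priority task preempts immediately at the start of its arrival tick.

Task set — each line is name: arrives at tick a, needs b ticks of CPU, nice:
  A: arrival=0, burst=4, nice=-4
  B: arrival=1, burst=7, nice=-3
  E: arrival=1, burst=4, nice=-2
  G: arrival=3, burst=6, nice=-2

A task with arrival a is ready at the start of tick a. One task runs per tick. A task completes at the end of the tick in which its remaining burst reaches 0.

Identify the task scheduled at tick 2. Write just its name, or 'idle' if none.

running at tick 2 = A

t=0: ready={A} → run A
t=1: ready={A,B,E} → run A
t=2: ready={A,B,E} → run A
t=3: ready={A,B,E,G} → run A
t=4: ready={B,E,G} → run B
t=5: ready={B,E,G} → run B
t=6: ready={B,E,G} → run B
t=7: ready={B,E,G} → run B
t=8: ready={B,E,G} → run B
t=9: ready={B,E,G} → run B
t=10: ready={B,E,G} → run B
t=11: ready={E,G} → run E
t=12: ready={E,G} → run E
t=13: ready={E,G} → run E
t=14: ready={E,G} → run E
t=15: ready={G} → run G
t=16: ready={G} → run G
t=17: ready={G} → run G
t=18: ready={G} → run G
t=19: ready={G} → run G
t=20: ready={G} → run G
t=21: (idle)
t=22: (idle)
t=23: (idle)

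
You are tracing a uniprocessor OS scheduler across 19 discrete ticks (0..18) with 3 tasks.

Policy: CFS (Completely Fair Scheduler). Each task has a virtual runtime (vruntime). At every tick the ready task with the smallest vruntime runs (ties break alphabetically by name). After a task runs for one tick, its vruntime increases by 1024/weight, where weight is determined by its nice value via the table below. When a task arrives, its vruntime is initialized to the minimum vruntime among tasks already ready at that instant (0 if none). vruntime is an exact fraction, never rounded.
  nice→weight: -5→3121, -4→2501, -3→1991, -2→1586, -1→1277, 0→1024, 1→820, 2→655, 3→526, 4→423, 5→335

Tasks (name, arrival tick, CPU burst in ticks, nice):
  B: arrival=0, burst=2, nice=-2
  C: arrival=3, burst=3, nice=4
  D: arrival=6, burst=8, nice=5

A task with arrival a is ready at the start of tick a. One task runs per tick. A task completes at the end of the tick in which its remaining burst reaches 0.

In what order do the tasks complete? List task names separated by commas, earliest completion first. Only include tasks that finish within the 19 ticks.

completion order = B, C, D

t=0: vr[B=0] → run B
t=1: vr[B=512/793] → run B
t=2: (idle)
t=3: vr[C=0] → run C
t=4: vr[C=1024/423] → run C
t=5: vr[C=2048/423] → run C
t=6: vr[D=0] → run D
t=7: vr[D=1024/335] → run D
t=8: vr[D=2048/335] → run D
t=9: vr[D=3072/335] → run D
t=10: vr[D=4096/335] → run D
t=11: vr[D=1024/67] → run D
t=12: vr[D=6144/335] → run D
t=13: vr[D=7168/335] → run D
t=14: (idle)
t=15: (idle)
t=16: (idle)
t=17: (idle)
t=18: (idle)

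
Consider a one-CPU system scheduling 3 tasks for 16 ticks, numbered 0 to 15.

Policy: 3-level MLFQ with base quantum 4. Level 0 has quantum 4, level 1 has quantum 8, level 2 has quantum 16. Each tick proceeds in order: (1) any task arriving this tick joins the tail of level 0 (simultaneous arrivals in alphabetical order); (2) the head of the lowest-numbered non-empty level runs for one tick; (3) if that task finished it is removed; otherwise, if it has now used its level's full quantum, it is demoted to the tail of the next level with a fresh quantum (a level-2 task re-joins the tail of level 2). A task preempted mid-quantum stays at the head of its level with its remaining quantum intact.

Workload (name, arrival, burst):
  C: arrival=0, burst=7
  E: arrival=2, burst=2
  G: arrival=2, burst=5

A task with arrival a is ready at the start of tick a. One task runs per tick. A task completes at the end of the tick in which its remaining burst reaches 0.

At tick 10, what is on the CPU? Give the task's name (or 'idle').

running at tick 10 = C

t=0: L0/L1/L2 = C/-/- → run C
t=1: L0/L1/L2 = C/-/- → run C
t=2: L0/L1/L2 = CEG/-/- → run C
t=3: L0/L1/L2 = CEG/-/- → run C
t=4: L0/L1/L2 = EG/C/- → run E
t=5: L0/L1/L2 = EG/C/- → run E
t=6: L0/L1/L2 = G/C/- → run G
t=7: L0/L1/L2 = G/C/- → run G
t=8: L0/L1/L2 = G/C/- → run G
t=9: L0/L1/L2 = G/C/- → run G
t=10: L0/L1/L2 = -/CG/- → run C
t=11: L0/L1/L2 = -/CG/- → run C
t=12: L0/L1/L2 = -/CG/- → run C
t=13: L0/L1/L2 = -/G/- → run G
t=14: (idle)
t=15: (idle)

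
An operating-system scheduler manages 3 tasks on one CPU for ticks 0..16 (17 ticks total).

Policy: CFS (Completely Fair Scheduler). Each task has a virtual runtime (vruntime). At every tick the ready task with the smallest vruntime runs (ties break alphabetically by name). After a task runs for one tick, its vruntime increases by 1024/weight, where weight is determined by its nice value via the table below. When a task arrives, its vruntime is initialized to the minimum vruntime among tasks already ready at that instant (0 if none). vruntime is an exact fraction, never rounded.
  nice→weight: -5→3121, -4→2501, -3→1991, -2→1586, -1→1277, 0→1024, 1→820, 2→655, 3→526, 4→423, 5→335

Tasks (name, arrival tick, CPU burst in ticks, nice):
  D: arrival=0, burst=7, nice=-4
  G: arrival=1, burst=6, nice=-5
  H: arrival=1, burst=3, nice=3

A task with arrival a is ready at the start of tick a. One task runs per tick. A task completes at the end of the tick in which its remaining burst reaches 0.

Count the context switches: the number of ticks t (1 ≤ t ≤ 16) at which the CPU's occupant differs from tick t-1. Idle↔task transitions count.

context switches = 15

t=0: vr[D=0] → run D
t=1: vr[D=1024/2501 G=1024/2501 H=1024/2501] → run D
t=2: vr[D=2048/2501 G=1024/2501 H=1024/2501] → run G
t=3: vr[D=2048/2501 G=5756928/7805621 H=1024/2501] → run H
t=4: vr[D=2048/2501 G=5756928/7805621 H=1549824/657763] → run G
t=5: vr[D=2048/2501 G=8317952/7805621 H=1549824/657763] → run D
t=6: vr[D=3072/2501 G=8317952/7805621 H=1549824/657763] → run G
t=7: vr[D=3072/2501 G=10878976/7805621 H=1549824/657763] → run D
t=8: vr[D=4096/2501 G=10878976/7805621 H=1549824/657763] → run G
t=9: vr[D=4096/2501 G=13440000/7805621 H=1549824/657763] → run D
t=10: vr[D=5120/2501 G=13440000/7805621 H=1549824/657763] → run G
t=11: vr[D=5120/2501 G=16001024/7805621 H=1549824/657763] → run D
t=12: vr[D=6144/2501 G=16001024/7805621 H=1549824/657763] → run G
t=13: vr[D=6144/2501 H=1549824/657763] → run H
t=14: vr[D=6144/2501 H=2830336/657763] → run D
t=15: vr[H=2830336/657763] → run H
t=16: (idle)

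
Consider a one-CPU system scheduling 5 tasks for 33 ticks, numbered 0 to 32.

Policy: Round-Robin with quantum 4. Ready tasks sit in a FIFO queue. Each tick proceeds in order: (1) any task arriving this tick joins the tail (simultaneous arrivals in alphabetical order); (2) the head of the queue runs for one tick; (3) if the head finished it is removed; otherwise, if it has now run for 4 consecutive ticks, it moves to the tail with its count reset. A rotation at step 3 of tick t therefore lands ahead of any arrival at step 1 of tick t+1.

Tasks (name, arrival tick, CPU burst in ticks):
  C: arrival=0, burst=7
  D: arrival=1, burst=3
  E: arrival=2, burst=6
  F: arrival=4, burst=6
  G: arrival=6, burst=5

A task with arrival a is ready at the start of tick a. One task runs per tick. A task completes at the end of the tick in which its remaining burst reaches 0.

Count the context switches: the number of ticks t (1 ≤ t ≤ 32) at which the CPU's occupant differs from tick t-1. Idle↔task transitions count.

context switches = 9

t=0: queue=[C] q_used=0 → run C
t=1: queue=[C,D] q_used=1 → run C
t=2: queue=[C,D,E] q_used=2 → run C
t=3: queue=[C,D,E] q_used=3 → run C
t=4: queue=[D,E,C,F] q_used=0 → run D
t=5: queue=[D,E,C,F] q_used=1 → run D
t=6: queue=[D,E,C,F,G] q_used=2 → run D
t=7: queue=[E,C,F,G] q_used=0 → run E
t=8: queue=[E,C,F,G] q_used=1 → run E
t=9: queue=[E,C,F,G] q_used=2 → run E
t=10: queue=[E,C,F,G] q_used=3 → run E
t=11: queue=[C,F,G,E] q_used=0 → run C
t=12: queue=[C,F,G,E] q_used=1 → run C
t=13: queue=[C,F,G,E] q_used=2 → run C
t=14: queue=[F,G,E] q_used=0 → run F
t=15: queue=[F,G,E] q_used=1 → run F
t=16: queue=[F,G,E] q_used=2 → run F
t=17: queue=[F,G,E] q_used=3 → run F
t=18: queue=[G,E,F] q_used=0 → run G
t=19: queue=[G,E,F] q_used=1 → run G
t=20: queue=[G,E,F] q_used=2 → run G
t=21: queue=[G,E,F] q_used=3 → run G
t=22: queue=[E,F,G] q_used=0 → run E
t=23: queue=[E,F,G] q_used=1 → run E
t=24: queue=[F,G] q_used=0 → run F
t=25: queue=[F,G] q_used=1 → run F
t=26: queue=[G] q_used=0 → run G
t=27: (idle)
t=28: (idle)
t=29: (idle)
t=30: (idle)
t=31: (idle)
t=32: (idle)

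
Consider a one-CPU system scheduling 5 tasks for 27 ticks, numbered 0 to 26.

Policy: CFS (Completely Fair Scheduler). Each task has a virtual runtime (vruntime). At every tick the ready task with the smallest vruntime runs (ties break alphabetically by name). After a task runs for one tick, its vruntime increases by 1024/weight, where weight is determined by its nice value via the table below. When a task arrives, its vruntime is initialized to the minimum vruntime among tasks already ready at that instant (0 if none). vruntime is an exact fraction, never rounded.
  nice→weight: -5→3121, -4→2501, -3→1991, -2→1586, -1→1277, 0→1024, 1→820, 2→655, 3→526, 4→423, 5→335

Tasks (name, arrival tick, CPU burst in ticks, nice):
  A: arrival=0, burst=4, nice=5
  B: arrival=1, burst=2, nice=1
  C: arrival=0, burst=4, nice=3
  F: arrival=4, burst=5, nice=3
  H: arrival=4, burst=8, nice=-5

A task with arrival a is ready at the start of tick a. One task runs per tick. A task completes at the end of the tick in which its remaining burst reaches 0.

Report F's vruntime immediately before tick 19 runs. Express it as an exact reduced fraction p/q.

vruntime(F, start of tick 19) = 2048/263

t=0: vr[A=0 C=0] → run A
t=1: vr[A=1024/335 B=0 C=0] → run B
t=2: vr[A=1024/335 B=256/205 C=0] → run C
t=3: vr[A=1024/335 B=256/205 C=512/263] → run B
t=4: vr[A=1024/335 C=512/263 F=512/263 H=512/263] → run C
t=5: vr[A=1024/335 C=1024/263 F=512/263 H=512/263] → run F
t=6: vr[A=1024/335 C=1024/263 F=1024/263 H=512/263] → run H
t=7: vr[A=1024/335 C=1024/263 F=1024/263 H=1867264/820823] → run H
t=8: vr[A=1024/335 C=1024/263 F=1024/263 H=2136576/820823] → run H
t=9: vr[A=1024/335 C=1024/263 F=1024/263 H=2405888/820823] → run H
t=10: vr[A=1024/335 C=1024/263 F=1024/263 H=2675200/820823] → run A
t=11: vr[A=2048/335 C=1024/263 F=1024/263 H=2675200/820823] → run H
t=12: vr[A=2048/335 C=1024/263 F=1024/263 H=2944512/820823] → run H
t=13: vr[A=2048/335 C=1024/263 F=1024/263 H=3213824/820823] → run C
t=14: vr[A=2048/335 C=1536/263 F=1024/263 H=3213824/820823] → run F
t=15: vr[A=2048/335 C=1536/263 F=1536/263 H=3213824/820823] → run H
t=16: vr[A=2048/335 C=1536/263 F=1536/263 H=3483136/820823] → run H
t=17: vr[A=2048/335 C=1536/263 F=1536/263] → run C
t=18: vr[A=2048/335 F=1536/263] → run F
t=19: vr[A=2048/335 F=2048/263] → run A
t=20: vr[A=3072/335 F=2048/263] → run F
t=21: vr[A=3072/335 F=2560/263] → run A
t=22: vr[F=2560/263] → run F
t=23: (idle)
t=24: (idle)
t=25: (idle)
t=26: (idle)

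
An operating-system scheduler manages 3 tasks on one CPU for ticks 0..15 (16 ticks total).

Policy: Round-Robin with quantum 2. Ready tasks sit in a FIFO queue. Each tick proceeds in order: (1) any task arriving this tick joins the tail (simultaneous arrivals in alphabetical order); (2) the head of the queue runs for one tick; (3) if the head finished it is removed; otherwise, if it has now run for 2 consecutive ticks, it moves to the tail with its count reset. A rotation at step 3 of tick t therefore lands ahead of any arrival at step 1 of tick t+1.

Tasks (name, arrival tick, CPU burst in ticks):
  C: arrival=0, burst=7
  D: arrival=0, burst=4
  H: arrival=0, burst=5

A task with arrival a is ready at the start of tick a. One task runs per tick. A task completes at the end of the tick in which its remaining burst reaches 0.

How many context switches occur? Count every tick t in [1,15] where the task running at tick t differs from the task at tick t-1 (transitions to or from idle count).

context switches = 8

t=0: queue=[C,D,H] q_used=0 → run C
t=1: queue=[C,D,H] q_used=1 → run C
t=2: queue=[D,H,C] q_used=0 → run D
t=3: queue=[D,H,C] q_used=1 → run D
t=4: queue=[H,C,D] q_used=0 → run H
t=5: queue=[H,C,D] q_used=1 → run H
t=6: queue=[C,D,H] q_used=0 → run C
t=7: queue=[C,D,H] q_used=1 → run C
t=8: queue=[D,H,C] q_used=0 → run D
t=9: queue=[D,H,C] q_used=1 → run D
t=10: queue=[H,C] q_used=0 → run H
t=11: queue=[H,C] q_used=1 → run H
t=12: queue=[C,H] q_used=0 → run C
t=13: queue=[C,H] q_used=1 → run C
t=14: queue=[H,C] q_used=0 → run H
t=15: queue=[C] q_used=0 → run C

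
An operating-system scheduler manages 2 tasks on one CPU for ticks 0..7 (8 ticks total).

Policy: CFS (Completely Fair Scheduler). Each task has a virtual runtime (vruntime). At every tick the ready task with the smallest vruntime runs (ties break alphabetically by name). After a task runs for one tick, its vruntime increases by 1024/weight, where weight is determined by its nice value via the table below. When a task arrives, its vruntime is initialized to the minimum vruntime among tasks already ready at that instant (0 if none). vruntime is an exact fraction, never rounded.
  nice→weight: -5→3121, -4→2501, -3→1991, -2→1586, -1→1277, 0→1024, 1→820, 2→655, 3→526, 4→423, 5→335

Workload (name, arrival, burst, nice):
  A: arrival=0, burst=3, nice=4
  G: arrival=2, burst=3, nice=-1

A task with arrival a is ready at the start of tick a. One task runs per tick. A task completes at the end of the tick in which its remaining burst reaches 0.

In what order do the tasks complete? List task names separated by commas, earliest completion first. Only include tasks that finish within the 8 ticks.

t=0: vr[A=0] → run A
t=1: vr[A=1024/423] → run A
t=2: vr[A=2048/423 G=2048/423] → run A
t=3: vr[G=2048/423] → run G
t=4: vr[G=3048448/540171] → run G
t=5: vr[G=3481600/540171] → run G
t=6: (idle)
t=7: (idle)

completion order = A, G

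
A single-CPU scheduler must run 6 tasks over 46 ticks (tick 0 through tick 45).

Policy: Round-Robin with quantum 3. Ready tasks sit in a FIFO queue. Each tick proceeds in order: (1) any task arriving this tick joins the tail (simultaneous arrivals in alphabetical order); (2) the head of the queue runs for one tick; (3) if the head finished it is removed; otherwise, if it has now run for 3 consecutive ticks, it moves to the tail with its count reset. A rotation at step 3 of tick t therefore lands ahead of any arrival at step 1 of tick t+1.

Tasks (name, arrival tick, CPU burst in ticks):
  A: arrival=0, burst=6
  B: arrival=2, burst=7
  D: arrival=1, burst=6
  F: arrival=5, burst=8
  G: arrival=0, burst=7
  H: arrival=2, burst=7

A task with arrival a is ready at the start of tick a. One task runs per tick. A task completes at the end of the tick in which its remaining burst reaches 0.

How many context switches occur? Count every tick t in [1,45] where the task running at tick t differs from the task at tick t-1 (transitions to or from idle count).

context switches = 16

t=0: queue=[A,G] q_used=0 → run A
t=1: queue=[A,G,D] q_used=1 → run A
t=2: queue=[A,G,D,B,H] q_used=2 → run A
t=3: queue=[G,D,B,H,A] q_used=0 → run G
t=4: queue=[G,D,B,H,A] q_used=1 → run G
t=5: queue=[G,D,B,H,A,F] q_used=2 → run G
t=6: queue=[D,B,H,A,F,G] q_used=0 → run D
t=7: queue=[D,B,H,A,F,G] q_used=1 → run D
t=8: queue=[D,B,H,A,F,G] q_used=2 → run D
t=9: queue=[B,H,A,F,G,D] q_used=0 → run B
t=10: queue=[B,H,A,F,G,D] q_used=1 → run B
t=11: queue=[B,H,A,F,G,D] q_used=2 → run B
t=12: queue=[H,A,F,G,D,B] q_used=0 → run H
t=13: queue=[H,A,F,G,D,B] q_used=1 → run H
t=14: queue=[H,A,F,G,D,B] q_used=2 → run H
t=15: queue=[A,F,G,D,B,H] q_used=0 → run A
t=16: queue=[A,F,G,D,B,H] q_used=1 → run A
t=17: queue=[A,F,G,D,B,H] q_used=2 → run A
t=18: queue=[F,G,D,B,H] q_used=0 → run F
t=19: queue=[F,G,D,B,H] q_used=1 → run F
t=20: queue=[F,G,D,B,H] q_used=2 → run F
t=21: queue=[G,D,B,H,F] q_used=0 → run G
t=22: queue=[G,D,B,H,F] q_used=1 → run G
t=23: queue=[G,D,B,H,F] q_used=2 → run G
t=24: queue=[D,B,H,F,G] q_used=0 → run D
t=25: queue=[D,B,H,F,G] q_used=1 → run D
t=26: queue=[D,B,H,F,G] q_used=2 → run D
t=27: queue=[B,H,F,G] q_used=0 → run B
t=28: queue=[B,H,F,G] q_used=1 → run B
t=29: queue=[B,H,F,G] q_used=2 → run B
t=30: queue=[H,F,G,B] q_used=0 → run H
t=31: queue=[H,F,G,B] q_used=1 → run H
t=32: queue=[H,F,G,B] q_used=2 → run H
t=33: queue=[F,G,B,H] q_used=0 → run F
t=34: queue=[F,G,B,H] q_used=1 → run F
t=35: queue=[F,G,B,H] q_used=2 → run F
t=36: queue=[G,B,H,F] q_used=0 → run G
t=37: queue=[B,H,F] q_used=0 → run B
t=38: queue=[H,F] q_used=0 → run H
t=39: queue=[F] q_used=0 → run F
t=40: queue=[F] q_used=1 → run F
t=41: (idle)
t=42: (idle)
t=43: (idle)
t=44: (idle)
t=45: (idle)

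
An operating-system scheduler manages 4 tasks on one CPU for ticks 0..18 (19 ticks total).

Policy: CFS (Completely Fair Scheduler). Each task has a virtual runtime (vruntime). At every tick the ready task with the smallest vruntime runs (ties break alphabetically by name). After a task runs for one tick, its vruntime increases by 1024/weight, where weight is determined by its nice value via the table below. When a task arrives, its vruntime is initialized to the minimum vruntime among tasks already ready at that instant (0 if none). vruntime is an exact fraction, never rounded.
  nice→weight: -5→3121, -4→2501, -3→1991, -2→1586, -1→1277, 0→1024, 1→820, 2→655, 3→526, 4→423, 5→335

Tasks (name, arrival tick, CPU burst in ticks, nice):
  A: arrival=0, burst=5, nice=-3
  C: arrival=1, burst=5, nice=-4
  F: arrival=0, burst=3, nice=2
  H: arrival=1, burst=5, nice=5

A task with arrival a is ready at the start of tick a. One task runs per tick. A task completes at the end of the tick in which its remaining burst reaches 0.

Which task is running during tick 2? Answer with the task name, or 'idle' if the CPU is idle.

running at tick 2 = F

t=0: vr[A=0 F=0] → run A
t=1: vr[A=1024/1991 C=0 F=0 H=0] → run C
t=2: vr[A=1024/1991 C=1024/2501 F=0 H=0] → run F
t=3: vr[A=1024/1991 C=1024/2501 F=1024/655 H=0] → run H
t=4: vr[A=1024/1991 C=1024/2501 F=1024/655 H=1024/335] → run C
t=5: vr[A=1024/1991 C=2048/2501 F=1024/655 H=1024/335] → run A
t=6: vr[A=2048/1991 C=2048/2501 F=1024/655 H=1024/335] → run C
t=7: vr[A=2048/1991 C=3072/2501 F=1024/655 H=1024/335] → run A
t=8: vr[A=3072/1991 C=3072/2501 F=1024/655 H=1024/335] → run C
t=9: vr[A=3072/1991 C=4096/2501 F=1024/655 H=1024/335] → run A
t=10: vr[A=4096/1991 C=4096/2501 F=1024/655 H=1024/335] → run F
t=11: vr[A=4096/1991 C=4096/2501 F=2048/655 H=1024/335] → run C
t=12: vr[A=4096/1991 F=2048/655 H=1024/335] → run A
t=13: vr[F=2048/655 H=1024/335] → run H
t=14: vr[F=2048/655 H=2048/335] → run F
t=15: vr[H=2048/335] → run H
t=16: vr[H=3072/335] → run H
t=17: vr[H=4096/335] → run H
t=18: (idle)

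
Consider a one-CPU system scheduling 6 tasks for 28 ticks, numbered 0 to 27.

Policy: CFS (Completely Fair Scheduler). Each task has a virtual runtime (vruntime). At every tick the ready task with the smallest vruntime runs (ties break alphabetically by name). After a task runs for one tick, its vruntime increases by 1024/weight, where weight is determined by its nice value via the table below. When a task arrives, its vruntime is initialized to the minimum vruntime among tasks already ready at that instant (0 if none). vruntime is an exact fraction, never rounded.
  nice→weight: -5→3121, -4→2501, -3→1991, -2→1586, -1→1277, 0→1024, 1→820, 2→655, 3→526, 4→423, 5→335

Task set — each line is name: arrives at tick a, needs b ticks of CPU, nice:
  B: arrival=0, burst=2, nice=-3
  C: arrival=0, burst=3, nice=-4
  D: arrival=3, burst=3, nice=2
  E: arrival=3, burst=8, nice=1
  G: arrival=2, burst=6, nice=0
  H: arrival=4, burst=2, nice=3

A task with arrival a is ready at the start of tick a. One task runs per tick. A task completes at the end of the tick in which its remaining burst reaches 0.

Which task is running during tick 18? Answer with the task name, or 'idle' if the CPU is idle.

running at tick 18 = G

t=0: vr[B=0 C=0] → run B
t=1: vr[B=1024/1991 C=0] → run C
t=2: vr[B=1024/1991 C=1024/2501 G=1024/2501] → run C
t=3: vr[B=1024/1991 C=2048/2501 D=1024/2501 E=1024/2501 G=1024/2501] → run D
t=4: vr[B=1024/1991 C=2048/2501 D=3231744/1638155 E=1024/2501 G=1024/2501 H=1024/2501] → run E
t=5: vr[B=1024/1991 C=2048/2501 D=3231744/1638155 E=20736/12505 G=1024/2501 H=1024/2501] → run G
t=6: vr[B=1024/1991 C=2048/2501 D=3231744/1638155 E=20736/12505 G=3525/2501 H=1024/2501] → run H
t=7: vr[B=1024/1991 C=2048/2501 D=3231744/1638155 E=20736/12505 G=3525/2501 H=1549824/657763] → run B
t=8: vr[C=2048/2501 D=3231744/1638155 E=20736/12505 G=3525/2501 H=1549824/657763] → run C
t=9: vr[D=3231744/1638155 E=20736/12505 G=3525/2501 H=1549824/657763] → run G
t=10: vr[D=3231744/1638155 E=20736/12505 G=6026/2501 H=1549824/657763] → run E
t=11: vr[D=3231744/1638155 E=36352/12505 G=6026/2501 H=1549824/657763] → run D
t=12: vr[D=5792768/1638155 E=36352/12505 G=6026/2501 H=1549824/657763] → run H
t=13: vr[D=5792768/1638155 E=36352/12505 G=6026/2501] → run G
t=14: vr[D=5792768/1638155 E=36352/12505 G=8527/2501] → run E
t=15: vr[D=5792768/1638155 E=51968/12505 G=8527/2501] → run G
t=16: vr[D=5792768/1638155 E=51968/12505 G=11028/2501] → run D
t=17: vr[E=51968/12505 G=11028/2501] → run E
t=18: vr[E=67584/12505 G=11028/2501] → run G
t=19: vr[E=67584/12505 G=13529/2501] → run E
t=20: vr[E=16640/2501 G=13529/2501] → run G
t=21: vr[E=16640/2501] → run E
t=22: vr[E=98816/12505] → run E
t=23: vr[E=114432/12505] → run E
t=24: (idle)
t=25: (idle)
t=26: (idle)
t=27: (idle)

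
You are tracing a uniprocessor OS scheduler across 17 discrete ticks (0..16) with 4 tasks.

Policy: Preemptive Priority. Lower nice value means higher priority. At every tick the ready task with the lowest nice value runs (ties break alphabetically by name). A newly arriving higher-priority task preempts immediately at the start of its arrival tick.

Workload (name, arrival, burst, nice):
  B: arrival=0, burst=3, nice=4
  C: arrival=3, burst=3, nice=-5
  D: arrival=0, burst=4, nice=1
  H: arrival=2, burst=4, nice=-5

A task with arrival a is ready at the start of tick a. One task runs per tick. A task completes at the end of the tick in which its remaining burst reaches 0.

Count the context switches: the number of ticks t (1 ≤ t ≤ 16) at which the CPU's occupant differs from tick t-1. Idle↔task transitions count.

context switches = 6

t=0: ready={B,D} → run D
t=1: ready={B,D} → run D
t=2: ready={B,D,H} → run H
t=3: ready={B,C,D,H} → run C
t=4: ready={B,C,D,H} → run C
t=5: ready={B,C,D,H} → run C
t=6: ready={B,D,H} → run H
t=7: ready={B,D,H} → run H
t=8: ready={B,D,H} → run H
t=9: ready={B,D} → run D
t=10: ready={B,D} → run D
t=11: ready={B} → run B
t=12: ready={B} → run B
t=13: ready={B} → run B
t=14: (idle)
t=15: (idle)
t=16: (idle)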